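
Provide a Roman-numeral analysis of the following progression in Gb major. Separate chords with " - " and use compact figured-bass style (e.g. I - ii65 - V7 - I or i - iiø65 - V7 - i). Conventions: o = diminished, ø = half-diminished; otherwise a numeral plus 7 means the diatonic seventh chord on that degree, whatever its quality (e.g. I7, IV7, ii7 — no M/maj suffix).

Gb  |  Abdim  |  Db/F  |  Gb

I - iio - V6 - I

Gb: root Gb is the tonic; major triad there is I.
Abdim: Ab with this quality isn't in the key; it's iio, borrowed from the parallel minor.
Db/F: root Db is the dominant; major triad there is V6.
Gb: root Gb is the tonic; major triad there is I.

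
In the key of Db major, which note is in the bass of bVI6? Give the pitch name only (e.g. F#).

bVI in Db major has root Bbb; the chord is Bbb-Db-Fb.
The figure 6 means first inversion — the third is in the bass.

Db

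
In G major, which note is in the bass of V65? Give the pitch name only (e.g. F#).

V in G major has root D; the chord is D-F#-A-C.
The figure 65 means first inversion — the third is in the bass.

F#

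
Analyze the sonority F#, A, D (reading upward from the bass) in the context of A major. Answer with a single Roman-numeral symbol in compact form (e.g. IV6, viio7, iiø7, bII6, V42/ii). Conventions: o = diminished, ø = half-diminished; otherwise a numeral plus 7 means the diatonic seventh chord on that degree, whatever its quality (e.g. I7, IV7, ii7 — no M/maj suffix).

IV6

The pitches D-F#-A form a major triad rooted on D.
D is scale degree 4 in A major, and a major triad on that degree is written IV.
With F# in the bass the chord is in first inversion, so the figured bass is 6.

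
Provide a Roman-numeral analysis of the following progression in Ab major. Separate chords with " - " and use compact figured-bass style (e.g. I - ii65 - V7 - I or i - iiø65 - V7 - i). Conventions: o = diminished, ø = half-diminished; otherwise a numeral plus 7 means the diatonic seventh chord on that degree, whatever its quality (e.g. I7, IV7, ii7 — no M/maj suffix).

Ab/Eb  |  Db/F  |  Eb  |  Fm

Ab/Eb has root Ab, degree 1 in Ab major, so I64.
Db/F: major triad on Db = scale degree 4 → IV6.
Eb: root Eb is the dominant; major triad there is V.
Fm has root F, degree 6 in Ab major, so vi.

I64 - IV6 - V - vi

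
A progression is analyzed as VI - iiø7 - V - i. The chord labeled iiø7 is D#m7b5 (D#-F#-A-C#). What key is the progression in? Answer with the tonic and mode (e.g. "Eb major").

The chord D#m7b5 is a half-diminished seventh chord rooted on D#; its label is iiø7.
iiø7 on D# implies D# is the supertonic; that puts the tonic at C#, and the lowercase numeral fits minor mode.

C# minor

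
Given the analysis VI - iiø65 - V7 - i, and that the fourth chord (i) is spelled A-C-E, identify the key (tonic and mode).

A minor

The chord Am is a minor triad rooted on A; its label is i.
If A is scale degree 1 and the mode makes that degree carry a minor triad, the tonic is A and the mode is minor.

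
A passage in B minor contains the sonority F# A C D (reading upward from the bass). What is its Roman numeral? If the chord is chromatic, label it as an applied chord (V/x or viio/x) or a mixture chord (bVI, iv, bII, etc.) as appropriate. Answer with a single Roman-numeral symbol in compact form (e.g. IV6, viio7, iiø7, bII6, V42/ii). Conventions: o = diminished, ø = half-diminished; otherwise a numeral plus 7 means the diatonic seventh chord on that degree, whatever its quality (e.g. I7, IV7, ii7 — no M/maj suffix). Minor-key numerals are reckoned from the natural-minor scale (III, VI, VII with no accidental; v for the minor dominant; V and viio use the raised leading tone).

V65/VI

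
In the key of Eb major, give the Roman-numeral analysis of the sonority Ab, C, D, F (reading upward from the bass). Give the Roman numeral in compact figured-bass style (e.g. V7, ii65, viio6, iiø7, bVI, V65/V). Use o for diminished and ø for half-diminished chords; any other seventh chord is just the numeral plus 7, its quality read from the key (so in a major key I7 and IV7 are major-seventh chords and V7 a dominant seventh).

viiø43

The pitches D-F-Ab-C form a half-diminished seventh chord rooted on D.
D is scale degree 7 in Eb major, and a half-diminished seventh chord on that degree is written viiø7.
With Ab in the bass the chord is in second inversion, so the figured bass is 43.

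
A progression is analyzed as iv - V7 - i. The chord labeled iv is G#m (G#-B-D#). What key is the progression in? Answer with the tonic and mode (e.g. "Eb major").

D# minor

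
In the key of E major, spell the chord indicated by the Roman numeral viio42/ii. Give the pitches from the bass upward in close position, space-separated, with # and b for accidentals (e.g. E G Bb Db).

viio42/ii is a secondary leading-tone chord. The target ii is F# in E major; the applied chord is rooted a semitone below, on E#.
Building a fully diminished seventh chord on E# gives E#-G#-B-D.
The figured bass 42 indicates third inversion, placing the seventh (D) in the bass: D-E#-G#-B.

D E# G# B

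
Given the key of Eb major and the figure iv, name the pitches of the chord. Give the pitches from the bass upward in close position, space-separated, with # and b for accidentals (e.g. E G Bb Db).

Scale degree 4 in Eb major is Ab; here the chord built on it is altered to a minor triad. iv is the minor subdominant, borrowed from the parallel minor.
So the chord is Ab-Cb-Eb, a minor triad.

Ab Cb Eb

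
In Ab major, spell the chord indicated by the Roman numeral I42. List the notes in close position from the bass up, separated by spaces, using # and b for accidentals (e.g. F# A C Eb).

In Ab major, the first degree is Ab, and the diatonic chord built there is a major seventh chord.
Stacking thirds from Ab gives Ab-C-Eb-G.
The figured bass 42 indicates third inversion, placing the seventh (G) in the bass: G-Ab-C-Eb.

G Ab C Eb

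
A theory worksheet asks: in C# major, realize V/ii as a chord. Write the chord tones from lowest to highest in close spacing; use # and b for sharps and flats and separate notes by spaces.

A# C## E#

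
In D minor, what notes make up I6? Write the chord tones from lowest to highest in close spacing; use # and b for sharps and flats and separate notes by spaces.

F# A D

Scale degree 1 in D minor is D; here the chord built on it is altered to a major triad. I6 is the major tonic (Picardy third), borrowed from the parallel major.
So the chord is D-F#-A.
With the 6 figure the chord is in first inversion; from the bass F# upward in close position it reads F#-A-D.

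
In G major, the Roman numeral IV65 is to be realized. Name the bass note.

IV in G major has root C; the chord is C-E-G-B.
The figure 65 means first inversion — the third is in the bass.

E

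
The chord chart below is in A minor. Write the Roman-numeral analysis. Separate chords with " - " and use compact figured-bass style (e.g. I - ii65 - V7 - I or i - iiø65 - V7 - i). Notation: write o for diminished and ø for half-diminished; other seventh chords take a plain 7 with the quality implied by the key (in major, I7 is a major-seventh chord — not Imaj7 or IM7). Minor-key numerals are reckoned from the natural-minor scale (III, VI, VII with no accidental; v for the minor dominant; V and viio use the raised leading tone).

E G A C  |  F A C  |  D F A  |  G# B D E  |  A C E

E-G-A-C: minor seventh chord on A = scale degree 1 → i43.
F-A-C: major triad on F = scale degree 6 → VI.
D-F-A: minor triad on D = scale degree 4 → iv.
G#-B-D-E has root E, degree 5 in A minor, so V65.
A-C-E: minor triad on A = scale degree 1 → i.

i43 - VI - iv - V65 - i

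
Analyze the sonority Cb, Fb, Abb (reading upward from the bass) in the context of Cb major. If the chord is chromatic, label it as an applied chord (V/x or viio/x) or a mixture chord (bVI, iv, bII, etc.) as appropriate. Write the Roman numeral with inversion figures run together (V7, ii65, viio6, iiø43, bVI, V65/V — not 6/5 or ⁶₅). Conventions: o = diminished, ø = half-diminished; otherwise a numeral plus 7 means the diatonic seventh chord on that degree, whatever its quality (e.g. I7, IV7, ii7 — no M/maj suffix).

iv64

Stacked in thirds the chord is Fb-Abb-Cb: a minor triad on Fb.
Fb is the fourth degree of Cb major. This is the minor subdominant, borrowed from the parallel minor.
With Cb in the bass the chord is in second inversion, so the figured bass is 64.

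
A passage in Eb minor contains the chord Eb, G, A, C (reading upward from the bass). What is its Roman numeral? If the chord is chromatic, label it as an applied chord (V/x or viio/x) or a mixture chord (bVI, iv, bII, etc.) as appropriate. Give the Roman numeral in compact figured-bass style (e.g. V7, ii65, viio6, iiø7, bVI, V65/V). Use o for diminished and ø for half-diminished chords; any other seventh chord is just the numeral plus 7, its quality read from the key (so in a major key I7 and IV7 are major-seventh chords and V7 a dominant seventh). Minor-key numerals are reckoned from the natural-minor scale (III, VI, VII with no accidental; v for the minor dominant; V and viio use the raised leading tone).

viiø43/V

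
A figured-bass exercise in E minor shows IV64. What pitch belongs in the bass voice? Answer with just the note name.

IV in E minor has root A; the chord is A-C#-E.
The figure 64 means second inversion — the fifth is in the bass.

E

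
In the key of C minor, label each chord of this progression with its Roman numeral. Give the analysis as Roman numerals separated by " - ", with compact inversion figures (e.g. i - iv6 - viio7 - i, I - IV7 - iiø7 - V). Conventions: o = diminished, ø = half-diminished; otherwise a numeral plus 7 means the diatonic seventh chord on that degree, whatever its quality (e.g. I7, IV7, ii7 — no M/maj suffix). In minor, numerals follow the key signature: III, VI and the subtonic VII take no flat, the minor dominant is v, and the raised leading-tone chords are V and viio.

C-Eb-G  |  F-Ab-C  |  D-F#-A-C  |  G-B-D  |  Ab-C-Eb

i - iv - V7/V - V - VI

C-Eb-G: root C is the tonic; minor triad there is i.
F-Ab-C: root F is the subdominant; minor triad there is iv.
D-F#-A-C: chromatic; D is V of V, so V7/V.
G-B-D: major triad on G = scale degree 5 → V.
Ab-C-Eb: root Ab is the submediant; major triad there is VI.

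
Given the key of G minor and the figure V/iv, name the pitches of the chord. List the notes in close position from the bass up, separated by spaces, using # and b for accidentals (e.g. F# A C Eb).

G B D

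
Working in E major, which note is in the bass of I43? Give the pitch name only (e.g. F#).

B

I in E major has root E; the chord is E-G#-B-D#.
The figure 43 means second inversion — the fifth is in the bass.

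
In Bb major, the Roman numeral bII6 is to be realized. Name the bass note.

bII in Bb major has root Cb; the chord is Cb-Eb-Gb.
The figure 6 means first inversion — the third is in the bass.

Eb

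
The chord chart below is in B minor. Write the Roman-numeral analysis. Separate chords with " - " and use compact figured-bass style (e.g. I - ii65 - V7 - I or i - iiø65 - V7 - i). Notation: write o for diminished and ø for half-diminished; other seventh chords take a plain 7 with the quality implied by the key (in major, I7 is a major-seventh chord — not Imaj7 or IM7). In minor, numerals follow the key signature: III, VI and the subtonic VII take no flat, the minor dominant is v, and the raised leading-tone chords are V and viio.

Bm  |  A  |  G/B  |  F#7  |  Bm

Bm has root B, degree 1 in B minor, so i.
A: root A is the subtonic; major triad there is VII.
G/B: major triad on G = scale degree 6 → VI6.
F#7: dominant seventh chord on F# = scale degree 5 → V7.
Bm has root B, degree 1 in B minor, so i.

i - VII - VI6 - V7 - i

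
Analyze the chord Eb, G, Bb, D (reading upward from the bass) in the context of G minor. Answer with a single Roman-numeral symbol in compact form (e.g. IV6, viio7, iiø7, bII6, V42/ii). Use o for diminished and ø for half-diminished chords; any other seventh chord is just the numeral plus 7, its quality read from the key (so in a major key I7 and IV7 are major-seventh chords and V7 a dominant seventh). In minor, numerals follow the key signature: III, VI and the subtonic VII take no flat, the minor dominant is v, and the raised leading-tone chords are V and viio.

VI7

The pitches Eb-G-Bb-D form a major seventh chord rooted on Eb.
In G minor, Eb is the submediant; the diatonic major seventh chord there is VI7.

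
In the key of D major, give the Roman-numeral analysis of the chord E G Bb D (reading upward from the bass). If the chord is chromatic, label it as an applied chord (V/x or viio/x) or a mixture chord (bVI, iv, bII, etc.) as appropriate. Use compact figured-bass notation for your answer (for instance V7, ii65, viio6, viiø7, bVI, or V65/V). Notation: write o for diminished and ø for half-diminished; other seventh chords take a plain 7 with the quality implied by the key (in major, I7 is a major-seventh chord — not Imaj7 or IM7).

iiø7

The pitches E-G-Bb-D form a half-diminished seventh chord rooted on E.
E is the second degree of D major. This is the half-diminished supertonic seventh, borrowed from the parallel minor.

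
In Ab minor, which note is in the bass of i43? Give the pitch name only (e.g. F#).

i in Ab minor has root Ab; the chord is Ab-Cb-Eb-Gb.
The figure 43 means second inversion — the fifth is in the bass.

Eb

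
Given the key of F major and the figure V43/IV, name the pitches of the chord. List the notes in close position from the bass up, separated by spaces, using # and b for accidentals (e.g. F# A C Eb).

The slash means an applied dominant: we want the dominant of IV. In F major, IV is Bb major, and its dominant is built on F.
Building a dominant seventh chord on F gives F-A-C-Eb.
The figured bass 43 indicates second inversion, placing the fifth (C) in the bass: C-Eb-F-A.

C Eb F A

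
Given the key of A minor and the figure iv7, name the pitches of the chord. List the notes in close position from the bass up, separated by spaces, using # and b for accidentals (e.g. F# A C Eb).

D F A C

In A minor, scale degree 4 is D, and the diatonic chord built there is a minor seventh chord.
That chord is spelled D-F-A-C.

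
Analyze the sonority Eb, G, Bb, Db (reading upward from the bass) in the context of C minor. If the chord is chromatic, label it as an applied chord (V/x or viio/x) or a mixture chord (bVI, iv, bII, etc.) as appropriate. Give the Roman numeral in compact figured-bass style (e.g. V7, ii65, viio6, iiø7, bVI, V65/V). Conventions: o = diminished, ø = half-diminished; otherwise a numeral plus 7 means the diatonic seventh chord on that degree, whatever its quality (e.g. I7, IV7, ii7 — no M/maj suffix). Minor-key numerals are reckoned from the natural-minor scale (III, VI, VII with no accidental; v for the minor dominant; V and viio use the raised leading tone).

V7/VI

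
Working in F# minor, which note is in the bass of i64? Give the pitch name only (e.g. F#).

i in F# minor has root F#; the chord is F#-A-C#.
The figure 64 means second inversion — the fifth is in the bass.

C#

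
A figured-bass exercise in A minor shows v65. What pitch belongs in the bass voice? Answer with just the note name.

v in A minor has root E; the chord is E-G-B-D.
The figure 65 means first inversion — the third is in the bass.

G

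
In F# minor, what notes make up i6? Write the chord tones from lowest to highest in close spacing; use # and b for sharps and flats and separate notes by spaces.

In F# minor, the first degree is F#, and the diatonic chord built there is a minor triad.
That chord is spelled F#-A-C#.
The figured bass 6 indicates first inversion, placing the third (A) in the bass: A-C#-F#.

A C# F#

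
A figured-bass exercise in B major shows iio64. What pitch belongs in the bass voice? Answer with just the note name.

G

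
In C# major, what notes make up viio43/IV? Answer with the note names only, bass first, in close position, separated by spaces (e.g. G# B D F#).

The slash marks an applied leading-tone chord: viio of IV. In C# major, IV is F#, so the leading tone to it is E#, a half step below.
Building a fully diminished seventh chord on E# gives E#-G#-B-D.
The figured bass 43 indicates second inversion, placing the fifth (B) in the bass: B-D-E#-G#.

B D E# G#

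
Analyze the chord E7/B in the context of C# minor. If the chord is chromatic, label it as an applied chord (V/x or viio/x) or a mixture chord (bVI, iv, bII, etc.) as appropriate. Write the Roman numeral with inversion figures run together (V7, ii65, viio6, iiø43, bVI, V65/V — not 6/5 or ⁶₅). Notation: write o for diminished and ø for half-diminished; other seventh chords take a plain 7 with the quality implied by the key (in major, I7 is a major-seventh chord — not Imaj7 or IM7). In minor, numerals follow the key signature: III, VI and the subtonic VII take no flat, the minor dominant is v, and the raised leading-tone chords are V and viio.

Stacked in thirds the chord is E-G#-B-D: a dominant seventh chord on E.
E is not a diatonic chord root with this quality in C# minor, but it lies a perfect fifth above A (VI), so the chord functions as an applied dominant of VI.
With B in the bass the chord is in second inversion, so the figured bass is 43.

V43/VI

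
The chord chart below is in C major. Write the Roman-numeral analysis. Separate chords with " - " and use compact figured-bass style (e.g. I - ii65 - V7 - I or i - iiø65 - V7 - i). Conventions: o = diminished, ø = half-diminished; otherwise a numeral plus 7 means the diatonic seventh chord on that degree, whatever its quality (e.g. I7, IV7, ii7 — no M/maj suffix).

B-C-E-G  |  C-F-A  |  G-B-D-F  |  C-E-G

I42 - IV64 - V7 - I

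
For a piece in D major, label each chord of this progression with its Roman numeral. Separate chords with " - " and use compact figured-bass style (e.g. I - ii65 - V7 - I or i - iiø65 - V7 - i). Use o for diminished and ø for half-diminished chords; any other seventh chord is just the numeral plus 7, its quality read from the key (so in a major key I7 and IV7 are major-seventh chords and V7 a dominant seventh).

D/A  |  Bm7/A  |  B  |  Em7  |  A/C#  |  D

I64 - vi42 - V/ii - ii7 - V6 - I

D/A has root D, degree 1 in D major, so I64.
Bm7/A has root B, degree 6 in D major, so vi42.
B: a major triad on B, the applied dominant of ii → V/ii.
Em7: root E is the supertonic; minor seventh chord there is ii7.
A/C#: major triad on A = scale degree 5 → V6.
D has root D, degree 1 in D major, so I.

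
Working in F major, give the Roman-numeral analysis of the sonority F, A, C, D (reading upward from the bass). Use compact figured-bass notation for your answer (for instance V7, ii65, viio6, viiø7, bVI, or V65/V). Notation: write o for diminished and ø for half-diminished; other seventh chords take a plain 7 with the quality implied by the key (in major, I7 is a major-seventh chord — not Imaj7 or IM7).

vi65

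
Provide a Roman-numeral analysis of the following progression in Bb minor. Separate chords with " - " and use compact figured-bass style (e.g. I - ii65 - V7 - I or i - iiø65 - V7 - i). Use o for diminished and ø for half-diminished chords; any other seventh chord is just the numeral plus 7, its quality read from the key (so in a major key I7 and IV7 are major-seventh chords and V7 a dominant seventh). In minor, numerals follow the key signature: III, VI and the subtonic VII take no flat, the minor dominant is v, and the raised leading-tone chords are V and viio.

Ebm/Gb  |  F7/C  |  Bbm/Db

iv6 - V43 - i6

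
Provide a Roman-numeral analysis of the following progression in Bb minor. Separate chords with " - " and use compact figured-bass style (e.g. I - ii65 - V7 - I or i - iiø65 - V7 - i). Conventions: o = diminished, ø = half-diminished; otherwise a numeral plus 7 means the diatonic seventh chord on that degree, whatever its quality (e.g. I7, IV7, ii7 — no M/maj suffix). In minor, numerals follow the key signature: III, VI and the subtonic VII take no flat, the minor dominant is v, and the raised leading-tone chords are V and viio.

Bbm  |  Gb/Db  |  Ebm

i - VI64 - iv

Bbm: minor triad on Bb = scale degree 1 → i.
Gb/Db: root Gb is the submediant; major triad there is VI64.
Ebm: minor triad on Eb = scale degree 4 → iv.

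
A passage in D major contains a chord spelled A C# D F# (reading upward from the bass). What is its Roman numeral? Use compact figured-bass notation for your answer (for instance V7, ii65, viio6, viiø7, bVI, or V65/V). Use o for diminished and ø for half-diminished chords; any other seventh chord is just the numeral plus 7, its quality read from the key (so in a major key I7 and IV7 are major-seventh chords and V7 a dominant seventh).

Stacked in thirds the chord is D-F#-A-C#: a major seventh chord on D.
D is scale degree 1 in D major, and a major seventh chord on that degree is written I7.
With A in the bass the chord is in second inversion, so the figured bass is 43.

I43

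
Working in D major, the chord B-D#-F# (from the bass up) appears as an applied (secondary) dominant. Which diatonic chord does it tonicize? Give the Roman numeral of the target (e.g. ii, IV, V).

ii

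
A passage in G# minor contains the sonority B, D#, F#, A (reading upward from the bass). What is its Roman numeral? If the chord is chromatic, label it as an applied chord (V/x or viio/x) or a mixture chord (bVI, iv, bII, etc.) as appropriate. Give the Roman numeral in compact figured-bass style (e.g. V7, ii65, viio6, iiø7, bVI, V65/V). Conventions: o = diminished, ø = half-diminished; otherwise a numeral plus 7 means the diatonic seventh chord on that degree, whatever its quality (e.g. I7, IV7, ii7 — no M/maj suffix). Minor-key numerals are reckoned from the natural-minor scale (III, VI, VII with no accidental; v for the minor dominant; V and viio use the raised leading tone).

Stacked in thirds the chord is B-D#-F#-A: a dominant seventh chord on B.
B is not a diatonic chord root with this quality in G# minor, but it lies a perfect fifth above E (VI), so the chord functions as an applied dominant of VI.

V7/VI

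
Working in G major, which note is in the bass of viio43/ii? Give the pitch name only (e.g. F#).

The applied chord viio43/ii is rooted on G#: G#-B-D-F.
The figure 43 means second inversion — the fifth is in the bass.

D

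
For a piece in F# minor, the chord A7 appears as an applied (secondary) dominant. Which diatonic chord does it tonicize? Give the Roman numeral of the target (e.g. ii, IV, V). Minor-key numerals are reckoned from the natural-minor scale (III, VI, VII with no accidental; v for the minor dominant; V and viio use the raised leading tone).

The chord is a dominant seventh chord on A.
A dominant resolves down a perfect fifth: A → D. In F# minor, D is scale degree 6, i.e. VI.

VI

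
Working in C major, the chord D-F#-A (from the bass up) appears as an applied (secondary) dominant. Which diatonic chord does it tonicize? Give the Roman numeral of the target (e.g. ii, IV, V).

The chord is a major triad on D.
A dominant resolves down a perfect fifth: D → G. In C major, G is scale degree 5, i.e. V.

V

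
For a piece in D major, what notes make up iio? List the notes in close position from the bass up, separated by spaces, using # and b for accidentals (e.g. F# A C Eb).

Scale degree 2 in D major is E; here the chord built on it is altered to a diminished triad. iio is the diminished supertonic triad, borrowed from the parallel minor.
So the chord is E-G-Bb, a diminished triad.

E G Bb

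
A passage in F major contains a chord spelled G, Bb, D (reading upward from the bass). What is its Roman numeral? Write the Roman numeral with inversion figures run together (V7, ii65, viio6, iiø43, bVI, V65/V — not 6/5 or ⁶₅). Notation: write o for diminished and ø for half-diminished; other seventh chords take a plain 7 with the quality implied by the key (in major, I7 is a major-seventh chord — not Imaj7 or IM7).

ii

Stacked in thirds the chord is G-Bb-D: a minor triad on G.
In F major, G is the supertonic; the diatonic minor triad there is ii.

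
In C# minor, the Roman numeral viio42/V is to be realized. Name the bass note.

E

The applied chord viio42/V is rooted on F##: F##-A#-C#-E.
The figure 42 means third inversion — the seventh is in the bass.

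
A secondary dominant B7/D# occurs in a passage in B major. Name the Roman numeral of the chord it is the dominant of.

The chord is a dominant seventh chord on B.
A dominant resolves down a perfect fifth: B → E. In B major, E is scale degree 4, i.e. IV.

IV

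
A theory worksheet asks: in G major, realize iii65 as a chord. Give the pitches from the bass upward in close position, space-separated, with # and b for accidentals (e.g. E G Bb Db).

D F# A B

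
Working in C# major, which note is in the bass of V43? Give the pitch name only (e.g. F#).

D#

V in C# major has root G#; the chord is G#-B#-D#-F#.
The figure 43 means second inversion — the fifth is in the bass.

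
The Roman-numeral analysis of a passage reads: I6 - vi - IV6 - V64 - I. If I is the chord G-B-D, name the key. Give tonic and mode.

G major

The chord G is a major triad rooted on G; its label is I.
If G is scale degree 1 and the mode makes that degree carry a major triad, the tonic is G and the mode is major.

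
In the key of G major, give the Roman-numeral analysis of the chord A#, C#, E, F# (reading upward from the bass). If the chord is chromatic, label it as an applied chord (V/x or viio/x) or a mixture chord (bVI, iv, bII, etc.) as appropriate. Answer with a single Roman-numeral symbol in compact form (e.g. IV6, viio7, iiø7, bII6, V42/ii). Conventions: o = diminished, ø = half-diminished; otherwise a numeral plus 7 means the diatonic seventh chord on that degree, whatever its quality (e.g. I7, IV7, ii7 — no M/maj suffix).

V65/iii

The pitches F#-A#-C#-E form a dominant seventh chord rooted on F#.
F# is not a diatonic chord root with this quality in G major, but it lies a perfect fifth above B (iii), so the chord functions as an applied dominant of iii.
With A# in the bass the chord is in first inversion, so the figured bass is 65.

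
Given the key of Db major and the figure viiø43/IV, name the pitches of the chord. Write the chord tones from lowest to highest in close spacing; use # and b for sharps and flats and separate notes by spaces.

viiø43/IV is a secondary leading-tone chord. The target IV is Gb in Db major; the applied chord is rooted a semitone below, on F.
Building a half-diminished seventh chord on F gives F-Ab-Cb-Eb.
With the 43 figure the chord is in second inversion; from the bass Cb upward in close position it reads Cb-Eb-F-Ab.

Cb Eb F Ab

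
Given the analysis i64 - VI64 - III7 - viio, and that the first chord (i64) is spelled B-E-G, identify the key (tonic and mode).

The chord Em/B is a minor triad rooted on E; its label is i64.
If E is scale degree 1 and the mode makes that degree carry a minor triad, the tonic is E and the mode is minor.

E minor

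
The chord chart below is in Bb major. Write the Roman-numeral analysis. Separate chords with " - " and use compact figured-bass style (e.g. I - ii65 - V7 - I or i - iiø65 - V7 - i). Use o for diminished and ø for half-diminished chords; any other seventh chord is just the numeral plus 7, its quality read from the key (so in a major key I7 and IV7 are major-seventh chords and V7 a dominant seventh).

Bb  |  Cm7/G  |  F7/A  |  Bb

Bb: root Bb is the tonic; major triad there is I.
Cm7/G has root C, degree 2 in Bb major, so ii43.
F7/A: root F is the dominant; dominant seventh chord there is V65.
Bb: major triad on Bb = scale degree 1 → I.

I - ii43 - V65 - I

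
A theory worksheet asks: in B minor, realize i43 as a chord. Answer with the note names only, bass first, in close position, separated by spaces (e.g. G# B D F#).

F# A B D

The numeral's case and figure indicate a minor seventh chord. In B minor its root, the first degree, is B.
Stacking thirds from B gives B-D-F#-A.
The figured bass 43 indicates second inversion, placing the fifth (F#) in the bass: F#-A-B-D.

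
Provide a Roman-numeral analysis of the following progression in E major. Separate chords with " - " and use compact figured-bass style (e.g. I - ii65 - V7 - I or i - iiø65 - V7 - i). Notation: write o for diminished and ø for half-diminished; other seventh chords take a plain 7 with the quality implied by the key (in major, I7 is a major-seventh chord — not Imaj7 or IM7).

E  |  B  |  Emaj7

E: major triad on E = scale degree 1 → I.
B: major triad on B = scale degree 5 → V.
Emaj7 has root E, degree 1 in E major, so I7.

I - V - I7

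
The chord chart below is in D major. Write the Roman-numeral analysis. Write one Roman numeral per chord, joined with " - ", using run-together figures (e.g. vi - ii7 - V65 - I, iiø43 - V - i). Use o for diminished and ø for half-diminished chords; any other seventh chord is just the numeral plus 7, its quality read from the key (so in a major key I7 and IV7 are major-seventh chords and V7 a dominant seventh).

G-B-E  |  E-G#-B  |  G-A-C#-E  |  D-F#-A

G-B-E has root E, degree 2 in D major, so ii6.
E-G#-B: chromatic; E is V of V, so V/V.
G-A-C#-E: dominant seventh chord on A = scale degree 5 → V42.
D-F#-A has root D, degree 1 in D major, so I.

ii6 - V/V - V42 - I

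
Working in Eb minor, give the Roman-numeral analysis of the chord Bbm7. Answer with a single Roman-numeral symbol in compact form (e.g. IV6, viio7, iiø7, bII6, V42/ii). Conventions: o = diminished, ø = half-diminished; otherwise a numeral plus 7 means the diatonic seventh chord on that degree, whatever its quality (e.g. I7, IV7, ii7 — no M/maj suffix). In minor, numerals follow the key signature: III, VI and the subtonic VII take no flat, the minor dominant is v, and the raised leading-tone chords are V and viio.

v7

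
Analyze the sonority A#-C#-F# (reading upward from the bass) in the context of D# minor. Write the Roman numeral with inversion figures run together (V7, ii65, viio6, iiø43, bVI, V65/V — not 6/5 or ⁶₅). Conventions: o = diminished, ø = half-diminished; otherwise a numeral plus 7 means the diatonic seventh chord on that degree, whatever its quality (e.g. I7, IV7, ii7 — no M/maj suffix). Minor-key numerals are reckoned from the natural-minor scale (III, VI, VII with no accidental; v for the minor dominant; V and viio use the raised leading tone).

III6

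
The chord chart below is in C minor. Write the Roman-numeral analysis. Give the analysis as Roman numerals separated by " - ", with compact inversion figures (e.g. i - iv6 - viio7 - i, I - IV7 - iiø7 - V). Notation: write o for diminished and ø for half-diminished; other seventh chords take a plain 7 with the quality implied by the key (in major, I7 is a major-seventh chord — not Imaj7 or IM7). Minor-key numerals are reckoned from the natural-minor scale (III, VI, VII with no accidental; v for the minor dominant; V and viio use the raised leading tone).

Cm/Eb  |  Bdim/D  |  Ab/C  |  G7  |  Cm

i6 - viio6 - VI6 - V7 - i

Cm/Eb: minor triad on C = scale degree 1 → i6.
Bdim/D: root B is the leading tone; diminished triad there is viio6.
Ab/C has root Ab, degree 6 in C minor, so VI6.
G7: dominant seventh chord on G = scale degree 5 → V7.
Cm: root C is the tonic; minor triad there is i.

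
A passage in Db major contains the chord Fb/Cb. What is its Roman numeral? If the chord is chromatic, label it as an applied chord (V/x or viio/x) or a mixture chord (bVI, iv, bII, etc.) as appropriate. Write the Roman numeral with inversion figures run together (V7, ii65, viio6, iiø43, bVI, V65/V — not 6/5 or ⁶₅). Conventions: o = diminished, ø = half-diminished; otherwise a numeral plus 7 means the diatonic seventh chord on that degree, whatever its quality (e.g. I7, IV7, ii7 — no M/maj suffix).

The pitches Fb-Ab-Cb form a major triad rooted on Fb.
Fb is the lowered third degree of Db major (diatonic 3 would be F). This is a major triad on the lowered third degree, borrowed from the parallel minor.
With Cb in the bass the chord is in second inversion, so the figured bass is 64.

bIII64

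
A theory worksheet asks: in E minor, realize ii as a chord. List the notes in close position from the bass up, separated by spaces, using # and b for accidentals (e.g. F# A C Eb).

Scale degree 2 in E minor is F#; here the chord built on it is altered to a minor triad. ii is the minor supertonic, borrowed from the parallel major (the Dorian ii).
So the chord is F#-A-C#.

F# A C#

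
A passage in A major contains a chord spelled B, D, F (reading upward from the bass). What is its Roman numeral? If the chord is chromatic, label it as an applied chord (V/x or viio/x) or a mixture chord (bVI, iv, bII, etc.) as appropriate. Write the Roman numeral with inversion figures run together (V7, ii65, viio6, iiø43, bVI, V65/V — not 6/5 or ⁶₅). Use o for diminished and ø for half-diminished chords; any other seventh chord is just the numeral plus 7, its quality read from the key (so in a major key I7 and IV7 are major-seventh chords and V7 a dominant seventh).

iio

The pitches B-D-F form a diminished triad rooted on B.
B is the second degree of A major. This is the diminished supertonic triad, borrowed from the parallel minor.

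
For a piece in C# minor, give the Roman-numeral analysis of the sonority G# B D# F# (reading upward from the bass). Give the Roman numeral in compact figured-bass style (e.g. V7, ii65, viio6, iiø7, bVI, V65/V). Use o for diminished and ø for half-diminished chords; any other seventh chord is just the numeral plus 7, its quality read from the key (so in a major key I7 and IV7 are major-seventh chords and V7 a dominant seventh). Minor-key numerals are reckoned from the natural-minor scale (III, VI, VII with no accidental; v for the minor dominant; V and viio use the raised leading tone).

The pitches G#-B-D#-F# form a minor seventh chord rooted on G#.
In C# minor, G# is the dominant; the diatonic minor seventh chord there is v7.

v7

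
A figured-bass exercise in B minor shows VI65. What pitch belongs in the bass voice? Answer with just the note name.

VI in B minor has root G; the chord is G-B-D-F#.
The figure 65 means first inversion — the third is in the bass.

B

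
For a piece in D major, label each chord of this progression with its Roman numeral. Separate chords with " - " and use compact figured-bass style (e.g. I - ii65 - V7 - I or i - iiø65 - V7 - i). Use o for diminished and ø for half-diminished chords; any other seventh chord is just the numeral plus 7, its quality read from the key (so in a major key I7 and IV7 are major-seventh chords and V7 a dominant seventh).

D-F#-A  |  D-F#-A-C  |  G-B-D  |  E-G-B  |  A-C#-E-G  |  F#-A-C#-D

D-F#-A: major triad on D = scale degree 1 → I.
D-F#-A-C: a dominant seventh chord on D, the applied dominant of IV → V7/IV.
G-B-D: major triad on G = scale degree 4 → IV.
E-G-B has root E, degree 2 in D major, so ii.
A-C#-E-G: root A is the dominant; dominant seventh chord there is V7.
F#-A-C#-D: root D is the tonic; major seventh chord there is I65.

I - V7/IV - IV - ii - V7 - I65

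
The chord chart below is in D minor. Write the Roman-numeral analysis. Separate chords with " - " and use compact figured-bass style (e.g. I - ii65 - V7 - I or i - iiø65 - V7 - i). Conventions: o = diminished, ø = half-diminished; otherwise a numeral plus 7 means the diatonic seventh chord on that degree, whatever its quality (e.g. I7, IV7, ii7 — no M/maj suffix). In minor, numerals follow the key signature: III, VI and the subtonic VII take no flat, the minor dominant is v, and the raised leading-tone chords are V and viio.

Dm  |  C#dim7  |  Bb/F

i - viio7 - VI64

Dm: root D is the tonic; minor triad there is i.
C#dim7 has root C#, degree 7 in D minor, so viio7.
Bb/F: major triad on Bb = scale degree 6 → VI64.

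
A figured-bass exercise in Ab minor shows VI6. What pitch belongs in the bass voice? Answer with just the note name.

Ab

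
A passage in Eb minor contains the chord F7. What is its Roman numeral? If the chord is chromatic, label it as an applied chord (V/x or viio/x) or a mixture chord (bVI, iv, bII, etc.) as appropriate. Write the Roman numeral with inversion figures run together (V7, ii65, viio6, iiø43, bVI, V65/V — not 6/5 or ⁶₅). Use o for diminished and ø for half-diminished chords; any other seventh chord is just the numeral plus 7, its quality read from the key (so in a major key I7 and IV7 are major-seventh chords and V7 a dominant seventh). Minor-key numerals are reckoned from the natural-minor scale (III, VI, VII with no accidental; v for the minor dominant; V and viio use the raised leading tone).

The pitches F-A-C-Eb form a dominant seventh chord rooted on F.
F is not a diatonic chord root with this quality in Eb minor, but it lies a perfect fifth above Bb (V), so the chord functions as an applied dominant of V.

V7/V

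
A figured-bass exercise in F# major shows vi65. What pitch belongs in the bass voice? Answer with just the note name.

vi in F# major has root D#; the chord is D#-F#-A#-C#.
The figure 65 means first inversion — the third is in the bass.

F#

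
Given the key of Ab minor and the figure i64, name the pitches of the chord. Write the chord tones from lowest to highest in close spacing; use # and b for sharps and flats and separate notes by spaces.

Eb Ab Cb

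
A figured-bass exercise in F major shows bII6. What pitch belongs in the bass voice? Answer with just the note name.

Bb

bII in F major has root Gb; the chord is Gb-Bb-Db.
The figure 6 means first inversion — the third is in the bass.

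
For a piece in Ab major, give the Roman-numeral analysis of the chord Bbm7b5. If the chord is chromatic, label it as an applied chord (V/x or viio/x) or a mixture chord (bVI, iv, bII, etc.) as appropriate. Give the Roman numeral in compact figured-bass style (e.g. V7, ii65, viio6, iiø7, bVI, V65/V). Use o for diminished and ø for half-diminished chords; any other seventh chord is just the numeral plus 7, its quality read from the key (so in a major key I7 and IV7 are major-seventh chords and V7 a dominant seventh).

iiø7

Stacked in thirds the chord is Bb-Db-Fb-Ab: a half-diminished seventh chord on Bb.
Bb is the second degree of Ab major. This is the half-diminished supertonic seventh, borrowed from the parallel minor.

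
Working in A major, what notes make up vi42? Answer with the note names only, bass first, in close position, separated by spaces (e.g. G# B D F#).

E F# A C#

The numeral's case and figure indicate a minor seventh chord. In A major its root, scale degree 6, is F#.
Stacking thirds from F# gives F#-A-C#-E.
The figured bass 42 indicates third inversion, placing the seventh (E) in the bass: E-F#-A-C#.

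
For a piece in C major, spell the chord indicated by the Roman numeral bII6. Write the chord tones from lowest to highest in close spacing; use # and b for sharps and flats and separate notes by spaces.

Scale degree 2 in C major is D; lowering it a half step gives Db. bII6 is the Neapolitan sixth — a major triad on the lowered second degree, here in its customary first inversion.
So the chord is Db-F-Ab, a major triad.
The figured bass 6 indicates first inversion, placing the third (F) in the bass: F-Ab-Db.

F Ab Db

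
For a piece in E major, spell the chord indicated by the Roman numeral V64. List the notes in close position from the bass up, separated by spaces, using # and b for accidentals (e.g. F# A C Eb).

F# B D#

The numeral's case and figure indicate a major triad. In E major its root, the dominant, is B.
Stacking thirds from B gives B-D#-F#.
With the 64 figure the chord is in second inversion; from the bass F# upward in close position it reads F#-B-D#.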